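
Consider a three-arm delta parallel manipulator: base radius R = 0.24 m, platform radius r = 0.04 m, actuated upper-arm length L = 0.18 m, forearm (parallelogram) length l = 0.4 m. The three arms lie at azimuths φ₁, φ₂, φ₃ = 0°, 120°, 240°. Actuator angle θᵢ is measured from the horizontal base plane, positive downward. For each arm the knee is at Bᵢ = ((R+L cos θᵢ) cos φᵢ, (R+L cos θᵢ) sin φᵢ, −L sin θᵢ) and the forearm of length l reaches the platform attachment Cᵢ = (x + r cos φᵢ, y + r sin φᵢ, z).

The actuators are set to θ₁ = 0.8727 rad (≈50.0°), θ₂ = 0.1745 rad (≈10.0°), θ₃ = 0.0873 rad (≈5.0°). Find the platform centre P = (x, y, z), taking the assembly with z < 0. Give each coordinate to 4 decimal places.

(-0.0752, -0.0058, -0.2225)

S1 = (0.3157·cos0.0°, 0.3157·sin0.0°, -0.1379) = (0.3157, 0.0000, -0.1379)
arm 2 at φ=120.0°: (R−r)+L cos θ2 = 0.3773;  S2 = (-0.1886, 0.3267, -0.0313)
arm 3 at φ=240.0°: (R−r)+L cos θ3 = 0.3793;  S3 = (-0.1897, -0.3285, -0.0157)
subtract pairs → two planes through P
[-1.0087 0.6534 0.2133]·P = 0.0246;  [-1.0107 -0.6570 0.2444]·P = 0.0254
Cramer: x(z) = -0.0248+0.2266z;  y(z) = -0.0006+0.0234z
quadratic in z: (1.0519)z²+(0.1214)z+(-0.0250)=0, √Δ=0.3466 → z ∈ {-0.2225, 0.1070}; z = -0.2225 (taking z<0)
x = -0.0752, y = -0.0058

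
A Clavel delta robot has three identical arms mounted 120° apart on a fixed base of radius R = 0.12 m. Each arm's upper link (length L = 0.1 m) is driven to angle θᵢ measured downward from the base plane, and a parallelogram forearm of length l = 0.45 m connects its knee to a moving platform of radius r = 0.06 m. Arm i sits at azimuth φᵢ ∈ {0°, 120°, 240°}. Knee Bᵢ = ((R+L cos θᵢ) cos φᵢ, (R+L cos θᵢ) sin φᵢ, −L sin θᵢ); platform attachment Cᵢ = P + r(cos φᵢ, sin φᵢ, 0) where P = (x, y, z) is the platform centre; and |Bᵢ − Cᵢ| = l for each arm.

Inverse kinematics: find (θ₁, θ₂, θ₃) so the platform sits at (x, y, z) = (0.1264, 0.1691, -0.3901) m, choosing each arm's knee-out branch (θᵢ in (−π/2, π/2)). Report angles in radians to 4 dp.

θ₁ = -0.2612, θ₂ = -0.0869, θ₃ = 0.9603

rotate P by −φ1: (0.1264, 0.1691, -0.3901)
  A=-0.0664, B=-0.3901, C=(l²−L²−A²−y'²−z²)/(2L)=0.0366
  γ=atan2(-0.3901,-0.0664)=-1.7394;  ψ=arccos(0.0925)=1.4782;  θ1=γ+ψ≈-0.2612
rotate P by −φ2: (0.0832, -0.1940, -0.3901)
  A=-0.0232, B=-0.3901, C=(l²−L²−A²−y'²−z²)/(2L)=0.0107
  θ2 = atan2(B,A) + arccos(C/0.3908) = -0.0869
rotate P by −φ3: (-0.2096, 0.0249, -0.3901)
  e−x'=0.2696;  (l²−L²−(e−x')²−y'²−z²)/2L = -0.1650
  θ3 = atan2(B,A) + arccos(C/0.4742) = 0.9603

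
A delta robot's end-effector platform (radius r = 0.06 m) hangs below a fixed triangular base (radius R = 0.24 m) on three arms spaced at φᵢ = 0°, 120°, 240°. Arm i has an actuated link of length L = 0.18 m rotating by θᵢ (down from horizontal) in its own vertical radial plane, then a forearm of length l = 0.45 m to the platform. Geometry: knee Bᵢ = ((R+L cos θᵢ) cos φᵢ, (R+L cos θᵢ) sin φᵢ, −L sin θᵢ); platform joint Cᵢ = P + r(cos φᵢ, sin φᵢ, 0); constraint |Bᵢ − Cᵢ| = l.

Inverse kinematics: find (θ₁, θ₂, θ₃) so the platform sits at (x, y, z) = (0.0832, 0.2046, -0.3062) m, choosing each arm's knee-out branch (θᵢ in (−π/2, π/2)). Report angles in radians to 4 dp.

θ₁ = 0.0872, θ₂ = -0.2618, θ₃ = 1.3961

φ1=0.0° → target in arm frame (0.0832, 0.2046)
  A cos θ + B sin θ = C:  0.0968·cos θ + -0.3062·sin θ = 0.0698
  √(A²+B²)=0.3211;  θ1 = -1.2646+1.3519 ≈ 0.0872
φ2=120.0° → target in arm frame (0.1356, -0.1744)
  A cos θ + B sin θ = C:  0.0444·cos θ + -0.3062·sin θ = 0.1221
  γ=atan2(-0.3062,0.0444)=-1.4268;  ψ=arccos(0.3948)=1.1650;  θ2=γ+ψ≈-0.2618
φ3=240.0° → target in arm frame (-0.2188, -0.0302)
  A=0.3988, B=-0.3062, C=(l²−L²−A²−y'²−z²)/(2L)=-0.2322
  γ=atan2(-0.3062,0.3988)=-0.6548;  ψ=arccos(-0.4619)=2.0509;  θ3=γ+ψ≈1.3961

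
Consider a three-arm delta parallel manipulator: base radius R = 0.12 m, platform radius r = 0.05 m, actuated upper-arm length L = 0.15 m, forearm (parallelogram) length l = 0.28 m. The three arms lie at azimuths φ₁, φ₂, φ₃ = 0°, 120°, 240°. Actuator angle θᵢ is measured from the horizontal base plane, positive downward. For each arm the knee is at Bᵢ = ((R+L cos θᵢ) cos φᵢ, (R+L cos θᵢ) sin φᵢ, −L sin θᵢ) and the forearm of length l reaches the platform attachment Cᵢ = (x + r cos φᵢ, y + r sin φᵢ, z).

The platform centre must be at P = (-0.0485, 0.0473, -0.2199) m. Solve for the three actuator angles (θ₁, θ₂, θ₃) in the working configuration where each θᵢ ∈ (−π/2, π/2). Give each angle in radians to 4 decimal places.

θ₁ = 0.6111, θ₂ = -0.0873, θ₃ = 0.4361

rotate P by −φ1: (-0.0485, 0.0473, -0.2199)
  e−x'=0.1185;  (l²−L²−(e−x')²−y'²−z²)/2L = -0.0291
  θ1 = atan2(B,A) + arccos(C/0.2498) = 0.6111
φ2=120.0° → target in arm frame (0.0652, 0.0184)
  A cos θ + B sin θ = C:  0.0048·cos θ + -0.2199·sin θ = 0.0239
  √(A²+B²)=0.2200;  θ2 = -1.5490+1.4617 ≈ -0.0873
rotate P by −φ3: (-0.0167, -0.0657, -0.2199)
  A=0.0867, B=-0.2199, C=(l²−L²−A²−y'²−z²)/(2L)=-0.0143
  √(A²+B²)=0.2364;  θ3 = -1.1952+1.6313 ≈ 0.4361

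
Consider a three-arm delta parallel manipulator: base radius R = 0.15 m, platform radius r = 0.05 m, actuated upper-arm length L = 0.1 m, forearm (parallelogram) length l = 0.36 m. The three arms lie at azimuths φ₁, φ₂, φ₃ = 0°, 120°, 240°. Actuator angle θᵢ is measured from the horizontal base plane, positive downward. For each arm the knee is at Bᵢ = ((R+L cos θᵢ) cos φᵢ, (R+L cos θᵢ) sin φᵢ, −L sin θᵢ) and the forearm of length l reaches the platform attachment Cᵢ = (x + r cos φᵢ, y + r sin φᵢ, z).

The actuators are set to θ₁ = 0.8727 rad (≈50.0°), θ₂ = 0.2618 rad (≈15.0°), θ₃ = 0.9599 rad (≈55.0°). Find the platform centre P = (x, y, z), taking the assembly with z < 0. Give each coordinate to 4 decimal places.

(-0.0328, 0.0779, -0.3676)

arm 1 at φ=0.0°: (R−r)+L cos θ1 = 0.1643;  O1 = (0.1643, 0.0000, -0.0766)
arm 2 at φ=120.0°: (R−r)+L cos θ2 = 0.1966;  O2 = (-0.0983, 0.1703, -0.0259)
O3 = (0.1574·cos240.0°, 0.1574·sin240.0°, -0.0819) = (-0.0787, -0.1363, -0.0819)
eliminate P² terms by subtracting sphere 1 from 2 and 3
linear system: -0.5251x+0.3405y = 0.0065−0.1014z; -0.4859x+-0.2726y = -0.0014−-0.0106z
det = 0.3086;  x = -0.0042+0.0779z,  y = 0.0125+-0.1778z
into |P−O₁|² = l²: 1.0377z² + 0.1225z + -0.0952 = 0;  Δ = 0.4101;  z = -0.3676 or 0.2496 → z<0 root = -0.3676
x = -0.0328, y = 0.0779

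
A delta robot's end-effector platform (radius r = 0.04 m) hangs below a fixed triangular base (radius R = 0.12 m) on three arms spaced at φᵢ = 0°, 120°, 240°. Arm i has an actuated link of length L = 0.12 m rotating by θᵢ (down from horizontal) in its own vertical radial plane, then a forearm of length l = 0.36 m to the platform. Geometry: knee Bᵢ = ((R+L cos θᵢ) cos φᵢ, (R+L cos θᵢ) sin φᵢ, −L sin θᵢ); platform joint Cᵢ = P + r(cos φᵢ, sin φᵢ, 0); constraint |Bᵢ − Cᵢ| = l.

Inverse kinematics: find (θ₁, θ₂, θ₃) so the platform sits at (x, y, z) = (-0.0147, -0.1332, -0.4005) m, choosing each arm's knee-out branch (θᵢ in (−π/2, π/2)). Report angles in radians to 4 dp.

θ₁ = 1.0477, θ₂ = 1.3965, θ₃ = 0.4365

arm 1 (φ=0.0°): x'=-0.0147, y'=-0.1332
  e−x'=0.0947;  (l²−L²−(e−x')²−y'²−z²)/2L = -0.2996
  θ1 = atan2(B,A) + arccos(C/0.4115) = 1.0477
φ2=120.0° → target in arm frame (-0.1080, 0.0793)
  e−x'=0.1880;  (l²−L²−(e−x')²−y'²−z²)/2L = -0.3618
  θ2 = atan2(B,A) + arccos(C/0.4424) = 1.3965
arm 3 (φ=240.0°): x'=0.1227, y'=0.0539
  e−x'=-0.0427;  (l²−L²−(e−x')²−y'²−z²)/2L = -0.2080
  γ=atan2(-0.4005,-0.0427)=-1.6770;  ψ=arccos(-0.5165)=2.1135;  θ3=γ+ψ≈0.4365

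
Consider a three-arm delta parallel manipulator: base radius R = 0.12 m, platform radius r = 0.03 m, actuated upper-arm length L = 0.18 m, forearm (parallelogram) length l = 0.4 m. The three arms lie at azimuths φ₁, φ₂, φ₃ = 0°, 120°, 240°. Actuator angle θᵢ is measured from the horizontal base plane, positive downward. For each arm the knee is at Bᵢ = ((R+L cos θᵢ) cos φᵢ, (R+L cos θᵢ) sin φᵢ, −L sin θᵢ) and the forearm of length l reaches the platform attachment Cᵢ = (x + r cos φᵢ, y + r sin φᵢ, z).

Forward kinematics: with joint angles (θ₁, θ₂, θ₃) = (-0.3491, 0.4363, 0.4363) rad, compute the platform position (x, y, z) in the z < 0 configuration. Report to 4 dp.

(0.1122, 0.0000, -0.3105)

arm 1 at φ=0.0°: (R−r)+L cos θ1 = 0.2591;  O1 = (0.2591, 0.0000, 0.0616)
arm 2 at φ=120.0°: (R−r)+L cos θ2 = 0.2531;  O2 = (-0.1266, 0.2192, -0.0761)
φ3=240.0°: virtual centre (-0.1266, -0.2192, -0.0761), radius l
eliminate P² terms by subtracting sphere 1 from 2 and 3
plane₁₂: -0.7714x+0.4384y+-0.2753z = -0.0011
det = 0.6765;  x = 0.0014+-0.3568z,  y = 0.0000+0.0000z
quadratic in z: (1.1273)z²+(0.0608)z+(-0.0898)=0, √Δ=0.6392 → z ∈ {-0.3105, 0.2565}; z = -0.3105 (taking z<0)
x = 0.1122, y = 0.0000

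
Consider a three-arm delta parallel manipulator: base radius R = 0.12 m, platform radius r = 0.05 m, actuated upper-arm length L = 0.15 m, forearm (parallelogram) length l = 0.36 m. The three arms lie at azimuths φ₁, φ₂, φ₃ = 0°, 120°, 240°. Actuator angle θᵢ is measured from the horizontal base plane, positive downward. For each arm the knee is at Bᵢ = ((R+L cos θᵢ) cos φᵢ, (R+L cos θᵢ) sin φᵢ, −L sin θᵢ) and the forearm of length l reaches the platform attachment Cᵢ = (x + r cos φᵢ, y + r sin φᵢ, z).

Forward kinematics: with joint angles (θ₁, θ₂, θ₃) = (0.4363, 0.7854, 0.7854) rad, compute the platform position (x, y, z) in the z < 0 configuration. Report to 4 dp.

(0.0644, 0.0000, -0.3944)

centre 1 = (0.2059·cos0.0°, 0.2059·sin0.0°, -0.0634) = (0.2059, 0.0000, -0.0634)
φ2=120.0°: virtual centre (-0.0880, 0.1525, -0.1061), radius l
φ3=240.0°: virtual centre (-0.0880, -0.1525, -0.1061), radius l
subtract pairs → two planes through P
[-0.5880 0.3050 -0.0854]·P = -0.0042;  [-0.5880 -0.3050 -0.0854]·P = -0.0042
det = 0.3586;  x = 0.0071+-0.1452z,  y = 0.0000+0.0000z
into |P−centre ₁|² = l²: 1.0211z² + 0.1845z + -0.0860 = 0;  Δ = 0.3855;  z = -0.3944 or 0.2137 → z<0 root = -0.3944
x = 0.0644, y = 0.0000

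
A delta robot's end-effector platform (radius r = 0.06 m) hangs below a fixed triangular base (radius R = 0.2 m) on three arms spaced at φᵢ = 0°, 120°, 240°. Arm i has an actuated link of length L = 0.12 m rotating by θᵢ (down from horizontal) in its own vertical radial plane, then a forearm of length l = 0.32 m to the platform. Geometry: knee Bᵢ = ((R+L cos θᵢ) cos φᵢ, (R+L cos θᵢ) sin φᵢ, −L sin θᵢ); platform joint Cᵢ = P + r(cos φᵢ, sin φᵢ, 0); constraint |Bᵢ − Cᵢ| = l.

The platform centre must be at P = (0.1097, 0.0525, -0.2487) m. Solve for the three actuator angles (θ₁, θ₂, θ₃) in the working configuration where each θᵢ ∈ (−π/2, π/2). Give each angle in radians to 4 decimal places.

φ1=0.0° → target in arm frame (0.1097, 0.0525)
  A cos θ + B sin θ = C:  0.0303·cos θ + -0.2487·sin θ = 0.0936
  √(A²+B²)=0.2505;  θ1 = -1.4496+1.1877 ≈ -0.2618
arm 2 (φ=120.0°): x'=-0.0094, y'=-0.1213
  e−x'=0.1494;  (l²−L²−(e−x')²−y'²−z²)/2L = -0.0453
  θ2 = atan2(B,A) + arccos(C/0.2901) = 0.6977
rotate P by −φ3: (-0.1003, 0.0688, -0.2487)
  A cos θ + B sin θ = C:  0.2403·cos θ + -0.2487·sin θ = -0.1514
  γ=atan2(-0.2487,0.2403)=-0.8025;  ψ=arccos(-0.4377)=2.0238;  θ3=γ+ψ≈1.2213

θ₁ = -0.2618, θ₂ = 0.6977, θ₃ = 1.2213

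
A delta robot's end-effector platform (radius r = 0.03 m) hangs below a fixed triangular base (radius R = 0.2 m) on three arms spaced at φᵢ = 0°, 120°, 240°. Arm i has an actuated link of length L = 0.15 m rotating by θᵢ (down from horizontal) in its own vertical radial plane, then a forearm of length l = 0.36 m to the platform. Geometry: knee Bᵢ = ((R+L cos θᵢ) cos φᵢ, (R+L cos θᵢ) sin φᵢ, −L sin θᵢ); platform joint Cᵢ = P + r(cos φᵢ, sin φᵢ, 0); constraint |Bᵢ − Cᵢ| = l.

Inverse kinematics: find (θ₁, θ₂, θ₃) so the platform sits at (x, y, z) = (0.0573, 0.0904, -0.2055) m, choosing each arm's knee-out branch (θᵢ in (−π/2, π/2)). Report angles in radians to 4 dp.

rotate P by −φ1: (0.0573, 0.0904, -0.2055)
  A cos θ + B sin θ = C:  0.1127·cos θ + -0.2055·sin θ = 0.1467
  √(A²+B²)=0.2344;  θ1 = -1.0692+0.8947 ≈ -0.1744
φ2=120.0° → target in arm frame (0.0496, -0.0948)
  A=0.1204, B=-0.2055, C=(l²−L²−A²−y'²−z²)/(2L)=0.1380
  √(A²+B²)=0.2382;  θ2 = -1.0410+0.9529 ≈ -0.0881
rotate P by −φ3: (-0.1069, 0.0044, -0.2055)
  e−x'=0.2769;  (l²−L²−(e−x')²−y'²−z²)/2L = -0.0395
  √(A²+B²)=0.3449;  θ3 = -0.6384+1.6855 ≈ 1.0472

θ₁ = -0.1744, θ₂ = -0.0881, θ₃ = 1.0472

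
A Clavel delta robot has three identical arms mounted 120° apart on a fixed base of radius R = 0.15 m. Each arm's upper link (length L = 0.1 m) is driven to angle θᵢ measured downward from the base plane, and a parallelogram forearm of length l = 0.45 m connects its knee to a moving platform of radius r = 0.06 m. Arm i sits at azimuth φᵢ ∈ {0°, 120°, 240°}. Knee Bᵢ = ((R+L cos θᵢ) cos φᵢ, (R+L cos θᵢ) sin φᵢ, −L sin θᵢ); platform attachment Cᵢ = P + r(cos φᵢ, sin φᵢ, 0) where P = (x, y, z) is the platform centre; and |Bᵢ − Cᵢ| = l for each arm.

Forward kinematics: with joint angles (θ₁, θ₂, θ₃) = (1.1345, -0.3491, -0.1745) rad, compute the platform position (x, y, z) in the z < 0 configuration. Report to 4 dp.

(-0.2156, 0.0199, -0.3754)

centre 1 = (0.1323·cos0.0°, 0.1323·sin0.0°, -0.0906) = (0.1323, 0.0000, -0.0906)
centre 2 = (0.1840·cos120.0°, 0.1840·sin120.0°, 0.0342) = (-0.0920, 0.1593, 0.0342)
φ3=240.0°: virtual centre (-0.0942, -0.1632, 0.0174), radius l
eliminate P² terms by subtracting sphere 1 from 2 and 3
linear system: -0.4485x+0.3186y = 0.0093−0.2497z; -0.4530x+-0.3265y = 0.0101−0.2160z
det = 0.2908;  x = -0.0215+0.5170z,  y = -0.0011+-0.0558z
quadratic in z: (1.2704)z²+(0.0223)z+(-0.1706)=0, √Δ=0.9315 → z ∈ {-0.3754, 0.3578}; z = -0.3754 (taking z<0)
x = -0.2156, y = 0.0199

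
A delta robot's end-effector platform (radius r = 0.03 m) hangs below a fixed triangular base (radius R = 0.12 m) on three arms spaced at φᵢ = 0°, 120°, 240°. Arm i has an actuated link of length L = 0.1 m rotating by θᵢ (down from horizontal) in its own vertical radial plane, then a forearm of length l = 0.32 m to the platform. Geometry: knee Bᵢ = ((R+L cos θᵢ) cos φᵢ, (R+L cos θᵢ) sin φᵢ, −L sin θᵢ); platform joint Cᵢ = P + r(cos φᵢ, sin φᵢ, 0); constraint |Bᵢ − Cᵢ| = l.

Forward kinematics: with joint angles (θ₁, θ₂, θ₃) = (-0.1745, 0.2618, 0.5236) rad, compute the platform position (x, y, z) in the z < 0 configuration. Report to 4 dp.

(0.0567, 0.0247, -0.2732)

arm 1 at φ=0.0°: e+L cos θ1 = 0.1885;  O1 = (0.1885, 0.0000, 0.0174)
arm 2 at φ=120.0°: e+L cos θ2 = 0.1866;  O2 = (-0.0933, 0.1616, -0.0259)
φ3=240.0°: virtual centre (-0.0883, -0.1529, -0.0500), radius l
|O₂|²−|O₁|² = -0.0003;  |O₃|²−|O₁|² = -0.0021
[-0.5636 0.3232 -0.0865]·P = -0.0003;  [-0.5536 -0.3059 -0.1347]·P = -0.0021
det = 0.3513;  x = 0.0023+-0.1993z,  y = 0.0029+-0.0798z
quadratic in z: (1.0461)z²+(0.0390)z+(-0.0674)=0, √Δ=0.5325 → z ∈ {-0.2732, 0.2359}; z = -0.2732 (taking z<0)
x = 0.0567, y = 0.0247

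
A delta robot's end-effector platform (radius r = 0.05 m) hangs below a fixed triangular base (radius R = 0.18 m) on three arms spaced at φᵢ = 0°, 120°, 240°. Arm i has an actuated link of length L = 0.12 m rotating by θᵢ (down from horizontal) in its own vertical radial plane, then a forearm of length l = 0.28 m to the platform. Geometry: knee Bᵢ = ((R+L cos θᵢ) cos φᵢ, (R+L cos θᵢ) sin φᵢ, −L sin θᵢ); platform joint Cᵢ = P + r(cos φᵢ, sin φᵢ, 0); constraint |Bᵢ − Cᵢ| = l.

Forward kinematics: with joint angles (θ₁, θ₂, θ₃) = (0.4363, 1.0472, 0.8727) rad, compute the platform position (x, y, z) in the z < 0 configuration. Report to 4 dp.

(0.0519, -0.0168, -0.2586)

S1 = (0.2388·cos0.0°, 0.2388·sin0.0°, -0.0507) = (0.2388, 0.0000, -0.0507)
S2 = (0.1900·cos120.0°, 0.1900·sin120.0°, -0.1039) = (-0.0950, 0.1645, -0.1039)
φ3=240.0°: virtual centre (-0.1036, -0.1794, -0.0919), radius l
|S₂|²−|S₁|² = -0.0127;  |S₃|²−|S₁|² = -0.0082
[-0.6675 0.3291 -0.1064]·P = -0.0127;  [-0.6846 -0.3588 -0.0824]·P = -0.0082
det = 0.4648;  x = 0.0156+-0.1405z,  y = -0.0069+0.0384z
quadratic in z: (1.0212)z²+(0.1636)z+(-0.0260)=0, √Δ=0.3646 → z ∈ {-0.2586, 0.0984}; z = -0.2586 (taking z<0)
x = 0.0519, y = -0.0168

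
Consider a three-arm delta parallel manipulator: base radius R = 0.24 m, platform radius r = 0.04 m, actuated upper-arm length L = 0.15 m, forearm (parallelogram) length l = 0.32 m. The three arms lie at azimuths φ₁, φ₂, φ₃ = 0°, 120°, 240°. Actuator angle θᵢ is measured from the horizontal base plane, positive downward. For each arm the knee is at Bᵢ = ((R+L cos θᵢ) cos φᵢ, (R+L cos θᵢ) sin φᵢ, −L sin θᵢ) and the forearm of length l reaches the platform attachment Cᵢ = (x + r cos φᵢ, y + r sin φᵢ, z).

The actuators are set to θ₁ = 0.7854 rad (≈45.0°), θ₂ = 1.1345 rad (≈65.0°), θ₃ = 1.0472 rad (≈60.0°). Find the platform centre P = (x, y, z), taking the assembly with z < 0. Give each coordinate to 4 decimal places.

S1 = (0.3061·cos0.0°, 0.3061·sin0.0°, -0.1061) = (0.3061, 0.0000, -0.1061)
φ2=120.0°: virtual centre (-0.1317, 0.2281, -0.1359), radius l
φ3=240.0°: virtual centre (-0.1375, -0.2382, -0.1299), radius l
eliminate P² terms by subtracting sphere 1 from 2 and 3
[-0.8755 0.4562 -0.0598]·P = -0.0171;  [-0.8871 -0.4763 -0.0477]·P = -0.0124
det = 0.8217;  x = 0.0168+-0.0611z,  y = -0.0052+0.0137z
into |P−S₁|² = l²: 1.0039z² + 0.2473z + -0.0074 = 0;  Δ = 0.0911;  z = -0.2735 or 0.0271 → z<0 root = -0.2735
x = 0.0335, y = -0.0089

(0.0335, -0.0089, -0.2735)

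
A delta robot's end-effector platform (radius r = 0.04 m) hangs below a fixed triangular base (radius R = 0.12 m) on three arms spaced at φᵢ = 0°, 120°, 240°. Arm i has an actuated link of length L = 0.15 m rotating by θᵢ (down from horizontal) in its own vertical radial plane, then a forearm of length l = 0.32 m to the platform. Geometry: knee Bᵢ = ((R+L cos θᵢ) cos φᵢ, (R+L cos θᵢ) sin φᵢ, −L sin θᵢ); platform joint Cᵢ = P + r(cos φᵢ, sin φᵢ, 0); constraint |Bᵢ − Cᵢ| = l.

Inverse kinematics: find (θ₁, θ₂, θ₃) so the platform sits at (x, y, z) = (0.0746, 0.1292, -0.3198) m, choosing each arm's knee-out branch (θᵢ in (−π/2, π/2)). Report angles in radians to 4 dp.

rotate P by −φ1: (0.0746, 0.1292, -0.3198)
  e−x'=0.0054;  (l²−L²−(e−x')²−y'²−z²)/2L = -0.1303
  θ1 = atan2(B,A) + arccos(C/0.3198) = 0.4365
φ2=120.0° → target in arm frame (0.0746, -0.1292)
  A=0.0054, B=-0.3198, C=(l²−L²−A²−y'²−z²)/(2L)=-0.1303
  √(A²+B²)=0.3198;  θ2 = -1.5539+1.9904 ≈ 0.4366
rotate P by −φ3: (-0.1492, 0.0000, -0.3198)
  e−x'=0.2292;  (l²−L²−(e−x')²−y'²−z²)/2L = -0.2497
  γ=atan2(-0.3198,0.2292)=-0.9490;  ψ=arccos(-0.6346)=2.2582;  θ3=γ+ψ≈1.3093

θ₁ = 0.4365, θ₂ = 0.4366, θ₃ = 1.3093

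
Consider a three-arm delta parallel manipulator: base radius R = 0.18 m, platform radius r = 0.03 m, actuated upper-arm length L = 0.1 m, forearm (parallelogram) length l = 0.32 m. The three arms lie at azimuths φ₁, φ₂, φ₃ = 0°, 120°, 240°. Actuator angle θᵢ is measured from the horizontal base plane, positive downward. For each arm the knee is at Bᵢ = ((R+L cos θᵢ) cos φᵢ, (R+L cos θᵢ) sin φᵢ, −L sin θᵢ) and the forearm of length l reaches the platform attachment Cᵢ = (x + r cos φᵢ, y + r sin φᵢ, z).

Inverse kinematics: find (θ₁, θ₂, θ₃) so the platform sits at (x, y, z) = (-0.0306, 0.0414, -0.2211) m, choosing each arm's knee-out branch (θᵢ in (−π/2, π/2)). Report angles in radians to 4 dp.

arm 1 (φ=0.0°): x'=-0.0306, y'=0.0414
  A cos θ + B sin θ = C:  0.1806·cos θ + -0.2211·sin θ = 0.0459
  γ=atan2(-0.2211,0.1806)=-0.8859;  ψ=arccos(0.1609)=1.4092;  θ1=γ+ψ≈0.5234
arm 2 (φ=120.0°): x'=0.0512, y'=0.0058
  A cos θ + B sin θ = C:  0.0988·cos θ + -0.2211·sin θ = 0.1686
  γ=atan2(-0.2211,0.0988)=-1.1504;  ψ=arccos(0.6960)=0.8011;  θ2=γ+ψ≈-0.3493
φ3=240.0° → target in arm frame (-0.0206, -0.0472)
  A cos θ + B sin θ = C:  0.1706·cos θ + -0.2211·sin θ = 0.0610
  √(A²+B²)=0.2792;  θ3 = -0.9137+1.3506 ≈ 0.4368

θ₁ = 0.5234, θ₂ = -0.3493, θ₃ = 0.4368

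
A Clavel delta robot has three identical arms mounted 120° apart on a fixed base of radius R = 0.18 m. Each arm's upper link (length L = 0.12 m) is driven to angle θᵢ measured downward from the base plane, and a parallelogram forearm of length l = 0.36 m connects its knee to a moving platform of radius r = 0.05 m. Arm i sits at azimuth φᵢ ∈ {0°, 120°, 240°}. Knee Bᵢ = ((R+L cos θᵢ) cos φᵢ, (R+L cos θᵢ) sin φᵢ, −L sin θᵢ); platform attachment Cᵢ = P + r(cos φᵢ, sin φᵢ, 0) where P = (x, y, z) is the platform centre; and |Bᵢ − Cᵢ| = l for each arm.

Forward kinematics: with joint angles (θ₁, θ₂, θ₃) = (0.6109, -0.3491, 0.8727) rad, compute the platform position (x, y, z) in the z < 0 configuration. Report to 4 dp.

(-0.0310, 0.1104, -0.2928)

centre 1 = (0.2283·cos0.0°, 0.2283·sin0.0°, -0.0688) = (0.2283, 0.0000, -0.0688)
φ2=120.0°: virtual centre (-0.1214, 0.2102, 0.0410), radius l
centre 3 = (0.2071·cos240.0°, 0.2071·sin240.0°, -0.0919) = (-0.1036, -0.1794, -0.0919)
eliminate P² terms by subtracting sphere 1 from 2 and 3
plane₁₂: -0.6994x+0.4205y+0.2198z = 0.0038
det = 0.5300;  x = 0.0018+0.1121z,  y = 0.0120+-0.3362z
into |P−centre ₁|² = l²: 1.1256z² + 0.0788z + -0.0734 = 0;  Δ = 0.3368;  z = -0.2928 or 0.2228 → z<0 root = -0.2928
x = -0.0310, y = 0.1104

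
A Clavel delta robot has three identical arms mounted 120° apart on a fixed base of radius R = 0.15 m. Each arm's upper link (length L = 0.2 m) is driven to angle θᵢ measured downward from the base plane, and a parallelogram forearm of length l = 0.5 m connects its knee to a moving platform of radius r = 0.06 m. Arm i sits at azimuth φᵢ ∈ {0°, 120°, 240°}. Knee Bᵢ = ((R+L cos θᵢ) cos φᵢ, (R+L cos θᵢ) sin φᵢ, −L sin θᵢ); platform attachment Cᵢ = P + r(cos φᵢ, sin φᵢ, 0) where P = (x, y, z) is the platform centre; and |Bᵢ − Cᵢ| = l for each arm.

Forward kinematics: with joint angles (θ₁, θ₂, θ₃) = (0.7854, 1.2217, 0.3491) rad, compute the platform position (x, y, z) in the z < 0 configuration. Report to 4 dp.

arm 1 at φ=0.0°: ρ1 = 0.2314;  S1 = (0.2314, 0.0000, -0.1414)
S2 = (0.1584·cos120.0°, 0.1584·sin120.0°, -0.1879) = (-0.0792, 0.1372, -0.1879)
arm 3 at φ=240.0°: ρ3 = 0.2779;  S3 = (-0.1390, -0.2407, -0.0684)
eliminate P² terms by subtracting sphere 1 from 2 and 3
plane₁₂: -0.6213x+0.2744y+-0.0930z = -0.0131
det = 0.5023;  x = 0.0080+-0.0094z,  y = -0.0297+0.3178z
quadratic in z: (1.1011)z²+(0.2681)z+(-0.1792)=0, √Δ=0.9280 → z ∈ {-0.5432, 0.2996}; z = -0.5432 (taking z<0)
x = 0.0131, y = -0.2023

(0.0131, -0.2023, -0.5432)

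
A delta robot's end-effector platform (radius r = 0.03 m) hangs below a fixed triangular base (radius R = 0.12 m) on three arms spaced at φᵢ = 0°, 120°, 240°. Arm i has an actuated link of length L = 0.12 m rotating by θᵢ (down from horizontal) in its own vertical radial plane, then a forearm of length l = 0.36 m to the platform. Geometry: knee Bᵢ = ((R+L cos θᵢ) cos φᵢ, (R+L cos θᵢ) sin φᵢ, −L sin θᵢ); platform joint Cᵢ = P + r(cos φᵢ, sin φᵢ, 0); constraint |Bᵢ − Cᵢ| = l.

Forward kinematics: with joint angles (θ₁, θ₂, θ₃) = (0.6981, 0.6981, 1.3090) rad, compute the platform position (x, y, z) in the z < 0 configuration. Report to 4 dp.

(0.0496, 0.0859, -0.4007)

φ1=0.0°: virtual centre (0.1819, 0.0000, -0.0771), radius l
arm 2 at φ=120.0°: ρ2 = 0.1819;  S2 = (-0.0910, 0.1576, -0.0771)
arm 3 at φ=240.0°: ρ3 = 0.1211;  S3 = (-0.0605, -0.1048, -0.1159)
|S₂|²−|S₁|² = 0.0000;  |S₃|²−|S₁|² = -0.0110
linear system: -0.5458x+0.3151y = 0.0000−0.0000z; -0.4849x+-0.2097y = -0.0110−-0.0776z
Cramer: x(z) = 0.0129-0.0915z;  y(z) = 0.0224-0.1584z
into |P−S₁|² = l²: 1.0335z² + 0.1781z + -0.0946 = 0;  Δ = 0.4227;  z = -0.4007 or 0.2284 → z<0 root = -0.4007
x = 0.0496, y = 0.0859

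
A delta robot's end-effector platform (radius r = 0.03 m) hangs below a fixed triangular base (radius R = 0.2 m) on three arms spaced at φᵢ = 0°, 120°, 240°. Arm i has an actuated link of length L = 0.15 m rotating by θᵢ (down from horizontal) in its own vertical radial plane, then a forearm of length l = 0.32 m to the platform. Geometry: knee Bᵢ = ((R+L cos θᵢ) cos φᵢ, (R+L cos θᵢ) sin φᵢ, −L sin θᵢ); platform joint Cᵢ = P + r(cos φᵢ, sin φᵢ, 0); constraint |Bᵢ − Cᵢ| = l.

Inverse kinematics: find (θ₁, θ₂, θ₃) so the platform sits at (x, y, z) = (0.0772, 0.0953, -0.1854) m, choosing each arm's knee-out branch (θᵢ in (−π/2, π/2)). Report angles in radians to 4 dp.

θ₁ = 0.0001, θ₂ = 0.3490, θ₃ = 1.3962

φ1=0.0° → target in arm frame (0.0772, 0.0953)
  A=0.0928, B=-0.1854, C=(l²−L²−A²−y'²−z²)/(2L)=0.0928
  γ=atan2(-0.1854,0.0928)=-1.1067;  ψ=arccos(0.4475)=1.1068;  θ1=γ+ψ≈0.0001
rotate P by −φ2: (0.0439, -0.1145, -0.1854)
  A cos θ + B sin θ = C:  0.1261·cos θ + -0.1854·sin θ = 0.0551
  θ2 = atan2(B,A) + arccos(C/0.2242) = 0.3490
arm 3 (φ=240.0°): x'=-0.1211, y'=0.0192
  e−x'=0.2911;  (l²−L²−(e−x')²−y'²−z²)/2L = -0.1320
  θ3 = atan2(B,A) + arccos(C/0.3452) = 1.3962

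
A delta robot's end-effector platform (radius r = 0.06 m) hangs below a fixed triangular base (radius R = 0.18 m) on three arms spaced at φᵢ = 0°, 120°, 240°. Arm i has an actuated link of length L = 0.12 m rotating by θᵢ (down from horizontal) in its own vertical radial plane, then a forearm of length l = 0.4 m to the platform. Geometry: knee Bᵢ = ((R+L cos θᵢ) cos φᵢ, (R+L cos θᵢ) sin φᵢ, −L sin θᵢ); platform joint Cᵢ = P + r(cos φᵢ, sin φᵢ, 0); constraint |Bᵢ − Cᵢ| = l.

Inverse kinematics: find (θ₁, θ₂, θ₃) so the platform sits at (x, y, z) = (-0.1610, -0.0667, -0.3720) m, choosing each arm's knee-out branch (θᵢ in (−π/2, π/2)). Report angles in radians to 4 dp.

arm 1 (φ=0.0°): x'=-0.1610, y'=-0.0667
  A cos θ + B sin θ = C:  0.2810·cos θ + -0.3720·sin θ = -0.3175
  √(A²+B²)=0.4662;  θ1 = -0.9239+2.3199 ≈ 1.3960
rotate P by −φ2: (0.0227, 0.1728, -0.3720)
  A cos θ + B sin θ = C:  0.0973·cos θ + -0.3720·sin θ = -0.1337
  γ=atan2(-0.3720,0.0973)=-1.3151;  ψ=arccos(-0.3478)=1.9260;  θ2=γ+ψ≈0.6110
rotate P by −φ3: (0.1383, -0.1061, -0.3720)
  e−x'=-0.0183;  (l²−L²−(e−x')²−y'²−z²)/2L = -0.0182
  √(A²+B²)=0.3724;  θ3 = -1.6199+1.6197 ≈ -0.0001

θ₁ = 1.3960, θ₂ = 0.6110, θ₃ = -0.0001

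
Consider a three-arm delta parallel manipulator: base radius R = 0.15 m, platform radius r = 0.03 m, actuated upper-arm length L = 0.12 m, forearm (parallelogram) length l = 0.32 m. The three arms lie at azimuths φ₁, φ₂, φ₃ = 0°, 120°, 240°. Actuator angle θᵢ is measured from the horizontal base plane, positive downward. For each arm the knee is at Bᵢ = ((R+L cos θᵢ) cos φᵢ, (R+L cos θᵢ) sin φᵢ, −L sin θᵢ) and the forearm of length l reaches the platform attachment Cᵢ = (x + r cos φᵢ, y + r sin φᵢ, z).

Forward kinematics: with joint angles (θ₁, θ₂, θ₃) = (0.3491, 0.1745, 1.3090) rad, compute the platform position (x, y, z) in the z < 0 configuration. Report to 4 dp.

(0.0500, 0.1156, -0.2769)

arm 1 at φ=0.0°: (R−r)+L cos θ1 = 0.2328;  S1 = (0.2328, 0.0000, -0.0410)
arm 2 at φ=120.0°: (R−r)+L cos θ2 = 0.2382;  S2 = (-0.1191, 0.2063, -0.0208)
φ3=240.0°: virtual centre (-0.0755, -0.1308, -0.1159), radius l
eliminate P² terms by subtracting sphere 1 from 2 and 3
linear system: -0.7037x+0.4125y = 0.0013−0.0404z; -0.6166x+-0.2616y = -0.0196−-0.1497z
det = 0.4385;  x = 0.0177+-0.1167z,  y = 0.0333+-0.2971z
into |P−S₁|² = l²: 1.1019z² + 0.1125z + -0.0533 = 0;  Δ = 0.2478;  z = -0.2769 or 0.1748 → z<0 root = -0.2769
x = 0.0500, y = 0.1156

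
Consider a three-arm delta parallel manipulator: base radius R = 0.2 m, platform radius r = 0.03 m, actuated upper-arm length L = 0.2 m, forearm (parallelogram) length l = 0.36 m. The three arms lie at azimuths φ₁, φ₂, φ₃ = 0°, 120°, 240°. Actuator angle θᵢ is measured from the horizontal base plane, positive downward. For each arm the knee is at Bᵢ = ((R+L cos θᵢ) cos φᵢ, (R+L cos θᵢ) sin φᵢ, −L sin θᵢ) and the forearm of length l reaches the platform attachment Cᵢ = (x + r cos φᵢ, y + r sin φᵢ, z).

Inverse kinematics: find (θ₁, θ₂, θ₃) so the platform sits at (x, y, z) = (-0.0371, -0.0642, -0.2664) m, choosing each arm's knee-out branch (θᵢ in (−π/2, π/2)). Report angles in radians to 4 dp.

θ₁ = 0.8727, θ₂ = 0.8724, θ₃ = 0.2619

rotate P by −φ1: (-0.0371, -0.0642, -0.2664)
  A cos θ + B sin θ = C:  0.2071·cos θ + -0.2664·sin θ = -0.0710
  √(A²+B²)=0.3374;  θ1 = -0.9100+1.7827 ≈ 0.8727
φ2=120.0° → target in arm frame (-0.0370, 0.0642)
  A=0.2070, B=-0.2664, C=(l²−L²−A²−y'²−z²)/(2L)=-0.0709
  √(A²+B²)=0.3374;  θ2 = -0.9101+1.7825 ≈ 0.8724
rotate P by −φ3: (0.0741, 0.0000, -0.2664)
  A cos θ + B sin θ = C:  0.0959·cos θ + -0.2664·sin θ = 0.0236
  γ=atan2(-0.2664,0.0959)=-1.2254;  ψ=arccos(0.0834)=1.4873;  θ3=γ+ψ≈0.2619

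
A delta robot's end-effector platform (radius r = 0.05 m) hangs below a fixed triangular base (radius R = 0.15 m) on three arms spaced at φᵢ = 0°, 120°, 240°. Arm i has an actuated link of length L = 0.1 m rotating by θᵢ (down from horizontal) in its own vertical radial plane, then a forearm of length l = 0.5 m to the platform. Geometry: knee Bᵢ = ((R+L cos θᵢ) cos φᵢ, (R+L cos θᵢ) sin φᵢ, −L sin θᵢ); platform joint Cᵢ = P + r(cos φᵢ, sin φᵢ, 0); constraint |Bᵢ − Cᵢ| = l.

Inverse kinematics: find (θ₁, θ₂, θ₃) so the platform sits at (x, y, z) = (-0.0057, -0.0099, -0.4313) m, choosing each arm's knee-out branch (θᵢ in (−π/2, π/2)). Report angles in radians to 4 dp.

θ₁ = -0.2613, θ₂ = -0.2612, θ₃ = -0.3489

rotate P by −φ1: (-0.0057, -0.0099, -0.4313)
  A=0.1057, B=-0.4313, C=(l²−L²−A²−y'²−z²)/(2L)=0.2135
  √(A²+B²)=0.4441;  θ1 = -1.3305+1.0691 ≈ -0.2613
rotate P by −φ2: (-0.0057, 0.0099, -0.4313)
  e−x'=0.1057;  (l²−L²−(e−x')²−y'²−z²)/2L = 0.2135
  γ=atan2(-0.4313,0.1057)=-1.3304;  ψ=arccos(0.4808)=1.0692;  θ2=γ+ψ≈-0.2612
φ3=240.0° → target in arm frame (0.0114, 0.0000)
  e−x'=0.0886;  (l²−L²−(e−x')²−y'²−z²)/2L = 0.2307
  √(A²+B²)=0.4403;  θ3 = -1.3682+1.0194 ≈ -0.3489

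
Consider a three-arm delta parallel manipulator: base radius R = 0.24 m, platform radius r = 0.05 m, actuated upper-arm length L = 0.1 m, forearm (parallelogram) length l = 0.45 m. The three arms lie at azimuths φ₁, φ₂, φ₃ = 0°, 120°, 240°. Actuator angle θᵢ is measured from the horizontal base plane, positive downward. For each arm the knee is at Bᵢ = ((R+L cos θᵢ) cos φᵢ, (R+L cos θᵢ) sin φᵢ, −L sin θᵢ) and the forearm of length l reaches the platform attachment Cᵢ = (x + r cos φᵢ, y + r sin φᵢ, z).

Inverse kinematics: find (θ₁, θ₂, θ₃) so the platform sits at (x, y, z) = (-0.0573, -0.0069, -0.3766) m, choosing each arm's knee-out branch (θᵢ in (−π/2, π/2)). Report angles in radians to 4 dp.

arm 1 (φ=0.0°): x'=-0.0573, y'=-0.0069
  A cos θ + B sin θ = C:  0.2473·cos θ + -0.3766·sin θ = -0.0527
  √(A²+B²)=0.4505;  θ1 = -0.9898+1.6880 ≈ 0.6982
φ2=120.0° → target in arm frame (0.0227, 0.0531)
  e−x'=0.1673;  (l²−L²−(e−x')²−y'²−z²)/2L = 0.0993
  √(A²+B²)=0.4121;  θ2 = -1.1527+1.3275 ≈ 0.1748
φ3=240.0° → target in arm frame (0.0346, -0.0462)
  e−x'=0.1554;  (l²−L²−(e−x')²−y'²−z²)/2L = 0.1220
  √(A²+B²)=0.4074;  θ3 = -1.1795+1.2667 ≈ 0.0872

θ₁ = 0.6982, θ₂ = 0.1748, θ₃ = 0.0872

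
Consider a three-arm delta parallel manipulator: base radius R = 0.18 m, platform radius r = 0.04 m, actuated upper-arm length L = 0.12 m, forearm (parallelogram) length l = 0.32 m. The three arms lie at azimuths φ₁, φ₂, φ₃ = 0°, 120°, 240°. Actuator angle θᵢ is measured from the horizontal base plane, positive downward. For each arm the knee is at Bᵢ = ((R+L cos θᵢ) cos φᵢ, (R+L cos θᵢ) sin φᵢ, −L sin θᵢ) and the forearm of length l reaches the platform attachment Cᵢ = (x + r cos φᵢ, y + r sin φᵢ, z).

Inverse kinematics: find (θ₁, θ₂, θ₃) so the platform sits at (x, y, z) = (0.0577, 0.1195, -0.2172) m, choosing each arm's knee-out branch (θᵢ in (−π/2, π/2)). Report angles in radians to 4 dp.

θ₁ = -0.0004, θ₂ = -0.1748, θ₃ = 1.3091

rotate P by −φ1: (0.0577, 0.1195, -0.2172)
  A cos θ + B sin θ = C:  0.0823·cos θ + -0.2172·sin θ = 0.0824
  γ=atan2(-0.2172,0.0823)=-1.2086;  ψ=arccos(0.3547)=1.2082;  θ1=γ+ψ≈-0.0004
φ2=120.0° → target in arm frame (0.0746, -0.1097)
  A=0.0654, B=-0.2172, C=(l²−L²−A²−y'²−z²)/(2L)=0.1021
  √(A²+B²)=0.2268;  θ2 = -1.2785+1.1037 ≈ -0.1748
rotate P by −φ3: (-0.1323, -0.0098, -0.2172)
  A cos θ + B sin θ = C:  0.2723·cos θ + -0.2172·sin θ = -0.1393
  γ=atan2(-0.2172,0.2723)=-0.6732;  ψ=arccos(-0.4000)=1.9823;  θ3=γ+ψ≈1.3091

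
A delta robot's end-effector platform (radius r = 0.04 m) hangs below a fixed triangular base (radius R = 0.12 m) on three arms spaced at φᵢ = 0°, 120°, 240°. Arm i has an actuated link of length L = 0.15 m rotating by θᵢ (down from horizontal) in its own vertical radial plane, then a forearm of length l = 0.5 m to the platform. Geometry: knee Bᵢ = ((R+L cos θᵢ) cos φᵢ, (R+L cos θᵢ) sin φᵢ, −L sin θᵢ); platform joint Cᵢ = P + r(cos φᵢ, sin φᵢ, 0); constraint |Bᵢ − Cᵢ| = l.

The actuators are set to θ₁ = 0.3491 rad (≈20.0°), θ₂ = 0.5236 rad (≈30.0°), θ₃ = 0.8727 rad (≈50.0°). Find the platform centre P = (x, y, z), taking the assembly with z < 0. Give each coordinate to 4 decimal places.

(0.0827, 0.0749, -0.5259)

centre 1 = (0.2210·cos0.0°, 0.2210·sin0.0°, -0.0513) = (0.2210, 0.0000, -0.0513)
centre 2 = (0.2099·cos120.0°, 0.2099·sin120.0°, -0.0750) = (-0.1050, 0.1818, -0.0750)
centre 3 = (0.1764·cos240.0°, 0.1764·sin240.0°, -0.1149) = (-0.0882, -0.1528, -0.1149)
subtract pairs → two planes through P
plane₁₂: -0.6518x+0.3636y+-0.0474z = -0.0018
det = 0.4240;  x = 0.0074+-0.1432z,  y = 0.0084+-0.1265z
quadratic in z: (1.0365)z²+(0.1617)z+(-0.2017)=0, √Δ=0.9286 → z ∈ {-0.5259, 0.3700}; z = -0.5259 (taking z<0)
x = 0.0827, y = 0.0749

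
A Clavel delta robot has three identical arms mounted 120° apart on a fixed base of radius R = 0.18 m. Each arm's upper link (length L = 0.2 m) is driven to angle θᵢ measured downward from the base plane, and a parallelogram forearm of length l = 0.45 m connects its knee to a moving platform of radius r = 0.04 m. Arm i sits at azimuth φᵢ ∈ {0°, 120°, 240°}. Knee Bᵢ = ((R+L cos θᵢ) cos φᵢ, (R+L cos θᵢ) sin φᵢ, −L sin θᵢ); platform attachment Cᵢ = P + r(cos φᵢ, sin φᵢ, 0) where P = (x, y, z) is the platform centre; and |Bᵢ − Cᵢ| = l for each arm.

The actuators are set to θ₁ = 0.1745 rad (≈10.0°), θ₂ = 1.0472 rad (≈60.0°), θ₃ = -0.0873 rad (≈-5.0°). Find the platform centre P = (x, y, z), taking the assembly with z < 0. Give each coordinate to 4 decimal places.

(0.0597, -0.1659, -0.3480)

φ1=0.0°: virtual centre (0.3370, 0.0000, -0.0347), radius l
arm 2 at φ=120.0°: ρ2 = 0.2400;  O2 = (-0.1200, 0.2078, -0.1732)
φ3=240.0°: virtual centre (-0.1696, -0.2938, 0.0174), radius l
subtract pairs → two planes through P
[-0.9139 0.4157 -0.2770]·P = -0.0271;  [-1.0132 -0.5876 0.1043]·P = 0.0006
det = 0.9582;  x = 0.0164+-0.1246z,  y = -0.0293+0.3924z
sphere 1 gives Az²+Bz+C=0 with A=1.1695, B=0.1263, C=-0.0977;  B²−4AC=0.4728;  roots -0.3480, 0.2400;  negative root z = -0.3480
x = 0.0597, y = -0.1659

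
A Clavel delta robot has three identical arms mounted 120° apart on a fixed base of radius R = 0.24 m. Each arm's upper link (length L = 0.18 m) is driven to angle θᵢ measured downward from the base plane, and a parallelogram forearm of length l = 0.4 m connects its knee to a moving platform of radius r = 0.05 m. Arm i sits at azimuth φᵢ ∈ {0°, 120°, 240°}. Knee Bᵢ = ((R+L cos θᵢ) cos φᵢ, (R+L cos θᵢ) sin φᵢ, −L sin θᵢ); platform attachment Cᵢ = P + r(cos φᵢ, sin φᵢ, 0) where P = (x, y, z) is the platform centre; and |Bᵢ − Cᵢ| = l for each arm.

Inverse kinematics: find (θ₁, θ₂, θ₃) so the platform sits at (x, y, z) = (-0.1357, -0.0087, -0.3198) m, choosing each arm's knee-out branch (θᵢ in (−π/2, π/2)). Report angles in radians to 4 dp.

arm 1 (φ=0.0°): x'=-0.1357, y'=-0.0087
  A cos θ + B sin θ = C:  0.3257·cos θ + -0.3198·sin θ = -0.2245
  θ1 = atan2(B,A) + arccos(C/0.4565) = 1.3088
φ2=120.0° → target in arm frame (0.0603, 0.1219)
  e−x'=0.1297;  (l²−L²−(e−x')²−y'²−z²)/2L = -0.0176
  θ2 = atan2(B,A) + arccos(C/0.3451) = 0.4363
rotate P by −φ3: (0.0754, -0.1132, -0.3198)
  A=0.1146, B=-0.3198, C=(l²−L²−A²−y'²−z²)/(2L)=-0.0017
  γ=atan2(-0.3198,0.1146)=-1.2267;  ψ=arccos(-0.0050)=1.5758;  θ3=γ+ψ≈0.3492

θ₁ = 1.3088, θ₂ = 0.4363, θ₃ = 0.3492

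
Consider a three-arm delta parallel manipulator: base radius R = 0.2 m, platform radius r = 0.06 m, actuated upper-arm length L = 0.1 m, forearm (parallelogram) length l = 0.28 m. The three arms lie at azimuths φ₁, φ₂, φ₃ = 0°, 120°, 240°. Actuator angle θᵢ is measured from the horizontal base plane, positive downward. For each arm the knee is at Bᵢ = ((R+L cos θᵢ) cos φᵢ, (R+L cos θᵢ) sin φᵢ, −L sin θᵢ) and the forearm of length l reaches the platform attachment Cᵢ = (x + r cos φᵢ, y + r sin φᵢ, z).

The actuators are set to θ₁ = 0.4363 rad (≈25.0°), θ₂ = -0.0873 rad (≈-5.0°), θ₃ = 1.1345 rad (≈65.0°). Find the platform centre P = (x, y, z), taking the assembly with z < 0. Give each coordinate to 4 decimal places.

(0.0132, 0.0776, -0.2006)

φ1=0.0°: virtual centre (0.2306, 0.0000, -0.0423), radius l
arm 2 at φ=120.0°: (R−r)+L cos θ2 = 0.2396;  O2 = (-0.1198, 0.2075, 0.0087)
O3 = (0.1823·cos240.0°, 0.1823·sin240.0°, -0.0906) = (-0.0911, -0.1578, -0.0906)
eliminate P² terms by subtracting sphere 1 from 2 and 3
plane₁₂: -0.7009x+0.4150y+0.1020z = 0.0025
det = 0.4883;  x = 0.0099+-0.0163z,  y = 0.0228+-0.2732z
sphere 1 gives Az²+Bz+C=0 with A=1.0749, B=0.0793, C=-0.0274;  B²−4AC=0.1240;  roots -0.2006, 0.1269;  negative root z = -0.2006
x = 0.0132, y = 0.0776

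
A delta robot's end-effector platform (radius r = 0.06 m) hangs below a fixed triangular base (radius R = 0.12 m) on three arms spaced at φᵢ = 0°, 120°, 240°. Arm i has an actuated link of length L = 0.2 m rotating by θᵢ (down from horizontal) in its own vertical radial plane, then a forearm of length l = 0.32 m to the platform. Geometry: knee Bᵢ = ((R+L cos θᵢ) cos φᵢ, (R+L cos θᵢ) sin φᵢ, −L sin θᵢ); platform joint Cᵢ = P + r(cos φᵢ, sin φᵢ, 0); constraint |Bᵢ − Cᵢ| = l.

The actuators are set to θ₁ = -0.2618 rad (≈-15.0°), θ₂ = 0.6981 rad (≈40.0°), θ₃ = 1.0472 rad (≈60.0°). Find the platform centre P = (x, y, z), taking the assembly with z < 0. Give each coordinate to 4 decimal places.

(0.1611, 0.0576, -0.2493)

φ1=0.0°: virtual centre (0.2532, 0.0000, 0.0518), radius l
arm 2 at φ=120.0°: ρ2 = 0.2132;  O2 = (-0.1066, 0.1846, -0.1286)
arm 3 at φ=240.0°: ρ3 = 0.1600;  O3 = (-0.0800, -0.1386, -0.1732)
eliminate P² terms by subtracting sphere 1 from 2 and 3
linear system: -0.7196x+0.3693y = -0.0048−-0.3606z; -0.6664x+-0.2771y = -0.0112−-0.4499z
det = 0.4455;  x = 0.0123+-0.5973z,  y = 0.0109+-0.1873z
into |P−O₁|² = l²: 1.3919z² + 0.1802z + -0.0416 = 0;  Δ = 0.2638;  z = -0.2493 or 0.1198 → z<0 root = -0.2493
x = 0.1611, y = 0.0576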